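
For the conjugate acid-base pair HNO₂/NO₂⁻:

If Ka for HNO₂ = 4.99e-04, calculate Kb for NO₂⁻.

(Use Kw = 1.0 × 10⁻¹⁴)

For a conjugate pair Ka × Kb = Kw, so Kb = Kw/Ka = 1.0 × 10⁻¹⁴ / 4.99e-04 = 2.00e-11.

K_b = 2.00e-11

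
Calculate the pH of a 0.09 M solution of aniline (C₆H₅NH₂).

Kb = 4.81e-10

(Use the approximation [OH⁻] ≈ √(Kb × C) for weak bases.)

[OH⁻] = √(Kb × C) = √(4.81e-10 × 0.09) = 6.5795e-06. pOH = 5.18, pH = 14 - pOH

pH = 8.82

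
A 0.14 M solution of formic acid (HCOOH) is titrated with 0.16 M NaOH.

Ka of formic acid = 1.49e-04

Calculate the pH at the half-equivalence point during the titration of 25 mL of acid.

At half-equivalence [HA] = [A⁻], so Henderson-Hasselbalch gives pH = pKa = -log(1.49e-04) = 3.83.

pH = pKa = 3.83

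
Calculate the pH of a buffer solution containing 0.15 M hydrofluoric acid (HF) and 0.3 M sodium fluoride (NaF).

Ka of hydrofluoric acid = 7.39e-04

pKa = -log(7.39e-04) = 3.13. pH = pKa + log([A⁻]/[HA]) = 3.13 + log(0.3/0.15)

pH = 3.43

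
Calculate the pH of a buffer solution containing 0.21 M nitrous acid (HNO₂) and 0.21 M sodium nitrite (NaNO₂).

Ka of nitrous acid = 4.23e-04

pKa = -log(4.23e-04) = 3.37. pH = pKa + log([A⁻]/[HA]) = 3.37 + log(0.21/0.21)

pH = 3.37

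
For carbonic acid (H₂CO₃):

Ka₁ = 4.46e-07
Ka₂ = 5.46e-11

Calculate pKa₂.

pKa₂ = -log(Ka₂) = -log(5.46e-11) = 10.26.

pK_{a2} = 10.26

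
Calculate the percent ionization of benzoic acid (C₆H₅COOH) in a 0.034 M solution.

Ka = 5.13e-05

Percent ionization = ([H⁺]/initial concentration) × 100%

Using Ka equilibrium: x² + Ka×x - Ka×C = 0. Solving: [H⁺] = 1.2953e-03. Percent = (1.2953e-03/0.034) × 100

Percent ionization = 3.81%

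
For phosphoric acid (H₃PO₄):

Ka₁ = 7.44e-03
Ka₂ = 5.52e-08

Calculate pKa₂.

pKa₂ = -log(Ka₂) = -log(5.52e-08) = 7.26.

pK_{a2} = 7.26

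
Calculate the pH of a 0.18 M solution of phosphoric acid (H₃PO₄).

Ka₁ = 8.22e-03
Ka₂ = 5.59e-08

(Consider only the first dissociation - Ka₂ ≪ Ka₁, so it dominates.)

First dissociation dominates. From Ka₁ = [H⁺][HA⁻]/[H₂A], x² + Ka₁·x − Ka₁·C = 0 with C = 0.18 M and Ka₁ = 8.22e-03. Solving: [H⁺] = (−Ka₁ + √(Ka₁² + 4·Ka₁·C)) / 2 = 3.4575e-02 M. pH = -log(3.4575e-02) = 1.46.

pH = 1.46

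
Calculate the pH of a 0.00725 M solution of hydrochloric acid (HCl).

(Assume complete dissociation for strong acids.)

[H⁺] = 0.00725 M for strong acid. pH = -log[H⁺] = -log(0.00725)

pH = 2.14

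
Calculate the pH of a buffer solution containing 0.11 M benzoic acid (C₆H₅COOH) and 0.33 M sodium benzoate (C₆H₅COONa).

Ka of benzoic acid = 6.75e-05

pKa = -log(6.75e-05) = 4.17. pH = pKa + log([A⁻]/[HA]) = 4.17 + log(0.33/0.11)

pH = 4.65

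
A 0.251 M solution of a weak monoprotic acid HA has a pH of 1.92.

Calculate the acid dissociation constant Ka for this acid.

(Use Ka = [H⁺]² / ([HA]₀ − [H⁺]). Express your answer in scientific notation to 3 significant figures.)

[H⁺] = 10^(−pH) = 10^(−1.92) = 1.202e-02 M. For HA ⇌ H⁺ + A⁻, Ka = [H⁺][A⁻]/[HA] = [H⁺]² / ([HA]₀ − [H⁺]) = (1.202e-02)² / (0.251 − 1.202e-02) = 6.05e-04.

K_a = 6.05e-04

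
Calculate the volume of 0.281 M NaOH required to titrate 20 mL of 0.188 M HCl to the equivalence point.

At equivalence: moles acid = moles base. moles HCl = 0.188 × 20/1000 = 0.00376 mol. V_base = moles / 0.281 × 1000 = 13.4 mL.

V_{base} = 13.4 mL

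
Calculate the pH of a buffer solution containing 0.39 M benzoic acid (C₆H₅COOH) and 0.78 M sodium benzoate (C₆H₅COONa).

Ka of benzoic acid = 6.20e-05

pKa = -log(6.20e-05) = 4.21. pH = pKa + log([A⁻]/[HA]) = 4.21 + log(0.78/0.39)

pH = 4.51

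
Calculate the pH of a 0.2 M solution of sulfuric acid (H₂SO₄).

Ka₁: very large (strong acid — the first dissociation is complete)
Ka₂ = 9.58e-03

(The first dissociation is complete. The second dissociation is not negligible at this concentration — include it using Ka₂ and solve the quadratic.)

First dissociation is complete: [H⁺]₀ = [HSO₄⁻]₀ = C = 0.2 M. Second dissociation HSO₄⁻ ⇌ H⁺ + SO₄²⁻: let x = [SO₄²⁻]. Ka₂ = (C + x)·x / (C − x) = 9.58e-03 → x² + (C + Ka₂)·x − Ka₂·C = 0 → x² + 0.20958·x − 1.916e-03 = 0. x = (−0.20958 + √(0.20958² + 4 × 1.916e-03)) / 2 = 8.7747e-03 M. [H⁺] = C + x = 0.2 + 8.7747e-03 = 2.0877e-01 M. pH = -log(2.0877e-01) = 0.68.

pH = 0.68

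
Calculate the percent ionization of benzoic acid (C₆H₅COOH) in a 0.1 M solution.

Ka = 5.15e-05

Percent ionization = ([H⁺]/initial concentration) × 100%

Using Ka equilibrium: x² + Ka×x - Ka×C = 0. Solving: [H⁺] = 2.2438e-03. Percent = (2.2438e-03/0.1) × 100

Percent ionization = 2.24%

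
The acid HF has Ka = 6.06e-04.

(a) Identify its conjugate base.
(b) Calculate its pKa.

(a) The conjugate base is formed by removing one H⁺ from HF, giving F⁻. (b) pKa = -log(Ka) = -log(6.06e-04) = 3.22.

Conjugate base: F⁻; pK_a = 3.22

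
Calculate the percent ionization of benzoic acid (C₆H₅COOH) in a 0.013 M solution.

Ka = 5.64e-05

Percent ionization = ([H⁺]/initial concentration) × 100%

Using Ka equilibrium: x² + Ka×x - Ka×C = 0. Solving: [H⁺] = 8.2854e-04. Percent = (8.2854e-04/0.013) × 100

Percent ionization = 6.37%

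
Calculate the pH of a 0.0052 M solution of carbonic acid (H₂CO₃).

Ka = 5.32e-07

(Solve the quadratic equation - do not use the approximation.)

x² + Ka×x - Ka×C = 0. Using quadratic formula: [H⁺] = 5.2331e-05

pH = 4.28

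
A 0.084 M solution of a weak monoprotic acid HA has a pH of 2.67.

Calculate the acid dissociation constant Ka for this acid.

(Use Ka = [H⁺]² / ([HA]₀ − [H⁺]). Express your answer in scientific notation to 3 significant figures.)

[H⁺] = 10^(−pH) = 10^(−2.67) = 2.138e-03 M. For HA ⇌ H⁺ + A⁻, Ka = [H⁺][A⁻]/[HA] = [H⁺]² / ([HA]₀ − [H⁺]) = (2.138e-03)² / (0.084 − 2.138e-03) = 5.58e-05.

K_a = 5.58e-05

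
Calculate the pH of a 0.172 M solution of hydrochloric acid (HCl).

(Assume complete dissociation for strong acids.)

[H⁺] = 0.172 M for strong acid. pH = -log[H⁺] = -log(0.172)

pH = 0.76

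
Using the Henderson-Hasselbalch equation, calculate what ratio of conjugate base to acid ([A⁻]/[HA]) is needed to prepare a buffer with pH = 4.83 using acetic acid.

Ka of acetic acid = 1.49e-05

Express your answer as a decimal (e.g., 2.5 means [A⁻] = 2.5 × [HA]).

pKa = -log(1.49e-05) = 4.8268. pH = pKa + log([A⁻]/[HA]), so log([A⁻]/[HA]) = pH − pKa = 4.83 − 4.8268 = 0.0032. [A⁻]/[HA] = 10^(0.0032) = 1.01

[A⁻]/[HA] = 1.01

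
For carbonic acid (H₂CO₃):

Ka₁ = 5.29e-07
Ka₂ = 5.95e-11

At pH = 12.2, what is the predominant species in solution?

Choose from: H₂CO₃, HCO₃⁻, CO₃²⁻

pKa₁ = 6.28, pKa₂ = 10.23. For a polyprotic acid the predominant species crosses at each pKa: below pKa_n the protonated form dominates, above it the deprotonated form does. At pH = 12.2, the predominant species is CO₃²⁻.

CO₃²⁻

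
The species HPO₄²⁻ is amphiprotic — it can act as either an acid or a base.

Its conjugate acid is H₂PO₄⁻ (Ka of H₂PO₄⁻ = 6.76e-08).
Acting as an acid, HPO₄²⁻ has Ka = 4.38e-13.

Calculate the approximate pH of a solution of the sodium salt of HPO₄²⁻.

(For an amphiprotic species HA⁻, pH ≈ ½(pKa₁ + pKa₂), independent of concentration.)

pKa₁ = -log(6.76e-08) = 7.17; pKa₂ = -log(4.38e-13) = 12.36. For an amphiprotic species, pH ≈ ½(pKa₁ + pKa₂) = ½(7.17 + 12.36) = 9.76.

pH = 9.76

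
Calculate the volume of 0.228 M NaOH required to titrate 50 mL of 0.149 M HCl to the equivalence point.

At equivalence: moles acid = moles base. moles HCl = 0.149 × 50/1000 = 0.00745 mol. V_base = moles / 0.228 × 1000 = 32.7 mL.

V_{base} = 32.7 mL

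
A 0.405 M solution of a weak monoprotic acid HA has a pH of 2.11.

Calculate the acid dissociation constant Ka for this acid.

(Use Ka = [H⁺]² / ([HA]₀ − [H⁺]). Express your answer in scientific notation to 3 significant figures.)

[H⁺] = 10^(−pH) = 10^(−2.11) = 7.762e-03 M. For HA ⇌ H⁺ + A⁻, Ka = [H⁺][A⁻]/[HA] = [H⁺]² / ([HA]₀ − [H⁺]) = (7.762e-03)² / (0.405 − 7.762e-03) = 1.52e-04.

K_a = 1.52e-04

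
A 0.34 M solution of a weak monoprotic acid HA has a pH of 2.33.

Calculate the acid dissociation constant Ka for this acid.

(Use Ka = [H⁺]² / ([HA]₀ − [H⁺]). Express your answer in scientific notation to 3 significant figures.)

[H⁺] = 10^(−pH) = 10^(−2.33) = 4.677e-03 M. For HA ⇌ H⁺ + A⁻, Ka = [H⁺][A⁻]/[HA] = [H⁺]² / ([HA]₀ − [H⁺]) = (4.677e-03)² / (0.34 − 4.677e-03) = 6.52e-05.

K_a = 6.52e-05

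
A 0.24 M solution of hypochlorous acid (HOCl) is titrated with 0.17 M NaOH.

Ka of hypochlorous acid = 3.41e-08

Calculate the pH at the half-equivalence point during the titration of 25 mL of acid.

At half-equivalence [HA] = [A⁻], so Henderson-Hasselbalch gives pH = pKa = -log(3.41e-08) = 7.47.

pH = pKa = 7.47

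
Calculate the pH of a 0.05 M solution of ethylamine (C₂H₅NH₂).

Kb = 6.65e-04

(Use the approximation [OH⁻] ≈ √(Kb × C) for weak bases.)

[OH⁻] = √(Kb × C) = √(6.65e-04 × 0.05) = 5.7663e-03. pOH = 2.24, pH = 14 - pOH

pH = 11.76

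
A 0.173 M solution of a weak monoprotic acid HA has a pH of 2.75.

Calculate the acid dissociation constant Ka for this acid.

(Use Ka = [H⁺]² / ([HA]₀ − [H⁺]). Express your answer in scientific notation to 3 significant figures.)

[H⁺] = 10^(−pH) = 10^(−2.75) = 1.778e-03 M. For HA ⇌ H⁺ + A⁻, Ka = [H⁺][A⁻]/[HA] = [H⁺]² / ([HA]₀ − [H⁺]) = (1.778e-03)² / (0.173 − 1.778e-03) = 1.85e-05.

K_a = 1.85e-05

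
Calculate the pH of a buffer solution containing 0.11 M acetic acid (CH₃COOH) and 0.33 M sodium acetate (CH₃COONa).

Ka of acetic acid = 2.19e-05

pKa = -log(2.19e-05) = 4.66. pH = pKa + log([A⁻]/[HA]) = 4.66 + log(0.33/0.11)

pH = 5.14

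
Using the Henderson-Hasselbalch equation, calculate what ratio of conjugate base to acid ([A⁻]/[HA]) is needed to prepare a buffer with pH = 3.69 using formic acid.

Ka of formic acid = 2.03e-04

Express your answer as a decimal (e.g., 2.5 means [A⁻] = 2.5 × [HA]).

pKa = -log(2.03e-04) = 3.6925. pH = pKa + log([A⁻]/[HA]), so log([A⁻]/[HA]) = pH − pKa = 3.69 − 3.6925 = -0.0025. [A⁻]/[HA] = 10^(-0.0025) = 0.994

[A⁻]/[HA] = 0.994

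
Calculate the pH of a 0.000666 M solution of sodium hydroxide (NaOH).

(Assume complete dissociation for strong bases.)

[OH⁻] = 0.000666 M for strong base. pOH = -log[OH⁻] = 3.18, pH = 14 - pOH

pH = 10.82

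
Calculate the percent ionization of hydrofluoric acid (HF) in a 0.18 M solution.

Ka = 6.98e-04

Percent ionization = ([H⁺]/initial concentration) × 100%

Using Ka equilibrium: x² + Ka×x - Ka×C = 0. Solving: [H⁺] = 1.0865e-02. Percent = (1.0865e-02/0.18) × 100

Percent ionization = 6.04%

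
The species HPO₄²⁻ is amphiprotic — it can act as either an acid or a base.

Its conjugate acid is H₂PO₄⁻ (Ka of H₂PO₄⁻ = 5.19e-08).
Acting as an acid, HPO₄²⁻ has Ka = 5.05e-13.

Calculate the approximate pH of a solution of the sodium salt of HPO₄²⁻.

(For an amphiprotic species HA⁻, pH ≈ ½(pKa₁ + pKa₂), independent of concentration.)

pKa₁ = -log(5.19e-08) = 7.28; pKa₂ = -log(5.05e-13) = 12.30. For an amphiprotic species, pH ≈ ½(pKa₁ + pKa₂) = ½(7.28 + 12.30) = 9.79.

pH = 9.79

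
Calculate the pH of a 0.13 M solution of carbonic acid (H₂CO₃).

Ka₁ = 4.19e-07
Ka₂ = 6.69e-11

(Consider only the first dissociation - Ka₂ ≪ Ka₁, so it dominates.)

First dissociation dominates. From Ka₁ = [H⁺][HA⁻]/[H₂A], x² + Ka₁·x − Ka₁·C = 0 with C = 0.13 M and Ka₁ = 4.19e-07. Solving: [H⁺] = (−Ka₁ + √(Ka₁² + 4·Ka₁·C)) / 2 = 2.3318e-04 M. pH = -log(2.3318e-04) = 3.63.

pH = 3.63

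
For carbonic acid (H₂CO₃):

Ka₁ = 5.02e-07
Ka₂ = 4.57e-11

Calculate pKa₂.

pKa₂ = -log(Ka₂) = -log(4.57e-11) = 10.34.

pK_{a2} = 10.34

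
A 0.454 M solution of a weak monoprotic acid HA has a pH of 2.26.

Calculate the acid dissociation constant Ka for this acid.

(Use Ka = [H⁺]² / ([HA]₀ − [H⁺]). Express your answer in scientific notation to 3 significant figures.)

[H⁺] = 10^(−pH) = 10^(−2.26) = 5.495e-03 M. For HA ⇌ H⁺ + A⁻, Ka = [H⁺][A⁻]/[HA] = [H⁺]² / ([HA]₀ − [H⁺]) = (5.495e-03)² / (0.454 − 5.495e-03) = 6.73e-05.

K_a = 6.73e-05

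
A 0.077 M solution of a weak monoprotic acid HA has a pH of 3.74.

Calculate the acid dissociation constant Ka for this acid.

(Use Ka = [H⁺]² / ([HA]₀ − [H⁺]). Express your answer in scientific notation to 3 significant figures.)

[H⁺] = 10^(−pH) = 10^(−3.74) = 1.820e-04 M. For HA ⇌ H⁺ + A⁻, Ka = [H⁺][A⁻]/[HA] = [H⁺]² / ([HA]₀ − [H⁺]) = (1.820e-04)² / (0.077 − 1.820e-04) = 4.31e-07.

K_a = 4.31e-07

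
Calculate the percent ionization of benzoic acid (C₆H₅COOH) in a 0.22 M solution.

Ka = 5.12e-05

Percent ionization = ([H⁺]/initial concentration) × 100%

Using Ka equilibrium: x² + Ka×x - Ka×C = 0. Solving: [H⁺] = 3.3307e-03. Percent = (3.3307e-03/0.22) × 100

Percent ionization = 1.51%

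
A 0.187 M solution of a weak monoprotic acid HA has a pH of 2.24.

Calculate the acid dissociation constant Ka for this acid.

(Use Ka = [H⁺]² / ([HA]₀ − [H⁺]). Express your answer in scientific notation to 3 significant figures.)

[H⁺] = 10^(−pH) = 10^(−2.24) = 5.754e-03 M. For HA ⇌ H⁺ + A⁻, Ka = [H⁺][A⁻]/[HA] = [H⁺]² / ([HA]₀ − [H⁺]) = (5.754e-03)² / (0.187 − 5.754e-03) = 1.83e-04.

K_a = 1.83e-04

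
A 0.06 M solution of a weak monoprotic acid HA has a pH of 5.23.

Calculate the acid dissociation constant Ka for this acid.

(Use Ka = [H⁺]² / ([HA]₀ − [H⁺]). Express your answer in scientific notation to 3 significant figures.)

[H⁺] = 10^(−pH) = 10^(−5.23) = 5.888e-06 M. For HA ⇌ H⁺ + A⁻, Ka = [H⁺][A⁻]/[HA] = [H⁺]² / ([HA]₀ − [H⁺]) = (5.888e-06)² / (0.06 − 5.888e-06) = 5.78e-10.

K_a = 5.78e-10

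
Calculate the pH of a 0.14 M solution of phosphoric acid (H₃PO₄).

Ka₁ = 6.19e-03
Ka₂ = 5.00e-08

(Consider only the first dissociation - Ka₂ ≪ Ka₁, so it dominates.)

First dissociation dominates. From Ka₁ = [H⁺][HA⁻]/[H₂A], x² + Ka₁·x − Ka₁·C = 0 with C = 0.14 M and Ka₁ = 6.19e-03. Solving: [H⁺] = (−Ka₁ + √(Ka₁² + 4·Ka₁·C)) / 2 = 2.6505e-02 M. pH = -log(2.6505e-02) = 1.58.

pH = 1.58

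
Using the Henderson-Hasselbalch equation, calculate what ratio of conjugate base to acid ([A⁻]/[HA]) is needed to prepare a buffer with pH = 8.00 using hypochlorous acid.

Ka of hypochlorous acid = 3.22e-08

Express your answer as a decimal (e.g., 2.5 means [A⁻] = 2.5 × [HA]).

pKa = -log(3.22e-08) = 7.4921. pH = pKa + log([A⁻]/[HA]), so log([A⁻]/[HA]) = pH − pKa = 8.00 − 7.4921 = 0.5079. [A⁻]/[HA] = 10^(0.5079) = 3.22

[A⁻]/[HA] = 3.22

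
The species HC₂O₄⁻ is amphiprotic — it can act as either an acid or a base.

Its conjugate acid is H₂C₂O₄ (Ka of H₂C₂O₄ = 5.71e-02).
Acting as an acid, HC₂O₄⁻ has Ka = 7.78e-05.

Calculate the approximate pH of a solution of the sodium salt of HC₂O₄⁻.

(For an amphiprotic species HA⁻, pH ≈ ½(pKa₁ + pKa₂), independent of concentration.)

pKa₁ = -log(5.71e-02) = 1.24; pKa₂ = -log(7.78e-05) = 4.11. For an amphiprotic species, pH ≈ ½(pKa₁ + pKa₂) = ½(1.24 + 4.11) = 2.68.

pH = 2.68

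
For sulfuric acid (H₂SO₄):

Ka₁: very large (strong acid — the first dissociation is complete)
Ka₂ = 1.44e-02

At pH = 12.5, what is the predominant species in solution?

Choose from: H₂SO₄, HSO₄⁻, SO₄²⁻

The first dissociation is complete, so H₂SO₄ itself is never the predominant species in water; pKa₂ = -log(1.44e-02) = 1.84. For a polyprotic acid the predominant species crosses at each pKa: below pKa_n the protonated form dominates, above it the deprotonated form does. At pH = 12.5, the predominant species is SO₄²⁻.

SO₄²⁻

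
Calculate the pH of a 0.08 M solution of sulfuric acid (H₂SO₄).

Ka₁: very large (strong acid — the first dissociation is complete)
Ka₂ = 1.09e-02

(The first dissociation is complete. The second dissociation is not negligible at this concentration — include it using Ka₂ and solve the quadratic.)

First dissociation is complete: [H⁺]₀ = [HSO₄⁻]₀ = C = 0.08 M. Second dissociation HSO₄⁻ ⇌ H⁺ + SO₄²⁻: let x = [SO₄²⁻]. Ka₂ = (C + x)·x / (C − x) = 1.09e-02 → x² + (C + Ka₂)·x − Ka₂·C = 0 → x² + 0.09090·x − 8.720e-04 = 0. x = (−0.09090 + √(0.09090² + 4 × 8.720e-04)) / 2 = 8.7506e-03 M. [H⁺] = C + x = 0.08 + 8.7506e-03 = 8.8751e-02 M. pH = -log(8.8751e-02) = 1.05.

pH = 1.05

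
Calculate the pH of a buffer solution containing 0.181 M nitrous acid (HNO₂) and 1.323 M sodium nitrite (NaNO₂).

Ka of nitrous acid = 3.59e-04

pKa = -log(3.59e-04) = 3.44. pH = pKa + log([A⁻]/[HA]) = 3.44 + log(1.323/0.181)

pH = 4.31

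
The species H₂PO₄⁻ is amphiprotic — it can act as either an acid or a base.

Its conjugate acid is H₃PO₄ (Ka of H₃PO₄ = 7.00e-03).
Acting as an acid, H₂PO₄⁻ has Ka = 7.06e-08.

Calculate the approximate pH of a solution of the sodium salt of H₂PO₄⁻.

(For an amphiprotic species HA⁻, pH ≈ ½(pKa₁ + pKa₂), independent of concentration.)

pKa₁ = -log(7.00e-03) = 2.15; pKa₂ = -log(7.06e-08) = 7.15. For an amphiprotic species, pH ≈ ½(pKa₁ + pKa₂) = ½(2.15 + 7.15) = 4.65.

pH = 4.65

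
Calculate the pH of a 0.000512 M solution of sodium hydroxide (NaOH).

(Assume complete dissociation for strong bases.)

[OH⁻] = 0.000512 M for strong base. pOH = -log[OH⁻] = 3.29, pH = 14 - pOH

pH = 10.71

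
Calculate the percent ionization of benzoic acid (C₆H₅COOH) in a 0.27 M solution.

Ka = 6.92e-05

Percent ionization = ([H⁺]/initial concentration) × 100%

Using Ka equilibrium: x² + Ka×x - Ka×C = 0. Solving: [H⁺] = 4.2880e-03. Percent = (4.2880e-03/0.27) × 100

Percent ionization = 1.59%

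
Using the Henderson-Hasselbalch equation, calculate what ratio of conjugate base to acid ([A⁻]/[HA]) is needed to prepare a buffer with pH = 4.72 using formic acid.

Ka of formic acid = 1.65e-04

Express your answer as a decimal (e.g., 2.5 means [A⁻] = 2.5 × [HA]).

pKa = -log(1.65e-04) = 3.7825. pH = pKa + log([A⁻]/[HA]), so log([A⁻]/[HA]) = pH − pKa = 4.72 − 3.7825 = 0.9375. [A⁻]/[HA] = 10^(0.9375) = 8.66

[A⁻]/[HA] = 8.66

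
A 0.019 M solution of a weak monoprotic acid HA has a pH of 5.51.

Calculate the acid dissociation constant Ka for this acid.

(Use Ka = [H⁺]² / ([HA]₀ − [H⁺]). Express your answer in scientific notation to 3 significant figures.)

[H⁺] = 10^(−pH) = 10^(−5.51) = 3.090e-06 M. For HA ⇌ H⁺ + A⁻, Ka = [H⁺][A⁻]/[HA] = [H⁺]² / ([HA]₀ − [H⁺]) = (3.090e-06)² / (0.019 − 3.090e-06) = 5.03e-10.

K_a = 5.03e-10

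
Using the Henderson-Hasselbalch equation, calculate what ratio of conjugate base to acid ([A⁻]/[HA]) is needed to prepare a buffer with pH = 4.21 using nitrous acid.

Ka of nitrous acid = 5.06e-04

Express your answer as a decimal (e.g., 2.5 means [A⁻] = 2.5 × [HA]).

pKa = -log(5.06e-04) = 3.2958. pH = pKa + log([A⁻]/[HA]), so log([A⁻]/[HA]) = pH − pKa = 4.21 − 3.2958 = 0.9142. [A⁻]/[HA] = 10^(0.9142) = 8.21

[A⁻]/[HA] = 8.21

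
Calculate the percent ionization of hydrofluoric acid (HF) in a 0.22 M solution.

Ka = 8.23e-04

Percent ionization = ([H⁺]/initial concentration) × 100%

Using Ka equilibrium: x² + Ka×x - Ka×C = 0. Solving: [H⁺] = 1.3051e-02. Percent = (1.3051e-02/0.22) × 100

Percent ionization = 5.93%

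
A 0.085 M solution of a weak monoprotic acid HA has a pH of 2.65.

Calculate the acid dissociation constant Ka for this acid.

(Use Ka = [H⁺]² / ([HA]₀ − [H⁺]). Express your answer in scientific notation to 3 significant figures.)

[H⁺] = 10^(−pH) = 10^(−2.65) = 2.239e-03 M. For HA ⇌ H⁺ + A⁻, Ka = [H⁺][A⁻]/[HA] = [H⁺]² / ([HA]₀ − [H⁺]) = (2.239e-03)² / (0.085 − 2.239e-03) = 6.06e-05.

K_a = 6.06e-05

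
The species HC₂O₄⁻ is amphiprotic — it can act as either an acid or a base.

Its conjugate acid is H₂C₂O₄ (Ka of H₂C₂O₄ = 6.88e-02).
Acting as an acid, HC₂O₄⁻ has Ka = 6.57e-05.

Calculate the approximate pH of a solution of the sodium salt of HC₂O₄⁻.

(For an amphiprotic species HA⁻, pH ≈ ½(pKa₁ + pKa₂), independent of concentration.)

pKa₁ = -log(6.88e-02) = 1.16; pKa₂ = -log(6.57e-05) = 4.18. For an amphiprotic species, pH ≈ ½(pKa₁ + pKa₂) = ½(1.16 + 4.18) = 2.67.

pH = 2.67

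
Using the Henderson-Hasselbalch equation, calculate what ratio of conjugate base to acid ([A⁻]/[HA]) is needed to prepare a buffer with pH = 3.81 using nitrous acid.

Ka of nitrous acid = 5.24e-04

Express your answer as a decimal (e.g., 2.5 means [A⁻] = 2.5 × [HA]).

pKa = -log(5.24e-04) = 3.2807. pH = pKa + log([A⁻]/[HA]), so log([A⁻]/[HA]) = pH − pKa = 3.81 − 3.2807 = 0.5293. [A⁻]/[HA] = 10^(0.5293) = 3.38

[A⁻]/[HA] = 3.38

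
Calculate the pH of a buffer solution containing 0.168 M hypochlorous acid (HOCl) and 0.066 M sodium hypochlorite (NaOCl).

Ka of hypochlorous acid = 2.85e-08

pKa = -log(2.85e-08) = 7.55. pH = pKa + log([A⁻]/[HA]) = 7.55 + log(0.066/0.168)

pH = 7.14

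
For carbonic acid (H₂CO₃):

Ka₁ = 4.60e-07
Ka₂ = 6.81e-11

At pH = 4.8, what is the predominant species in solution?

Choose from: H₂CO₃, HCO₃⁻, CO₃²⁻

pKa₁ = 6.34, pKa₂ = 10.17. For a polyprotic acid the predominant species crosses at each pKa: below pKa_n the protonated form dominates, above it the deprotonated form does. At pH = 4.8, the predominant species is H₂CO₃.

H₂CO₃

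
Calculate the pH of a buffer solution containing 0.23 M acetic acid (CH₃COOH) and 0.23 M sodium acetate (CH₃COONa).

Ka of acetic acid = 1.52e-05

pKa = -log(1.52e-05) = 4.82. pH = pKa + log([A⁻]/[HA]) = 4.82 + log(0.23/0.23)

pH = 4.82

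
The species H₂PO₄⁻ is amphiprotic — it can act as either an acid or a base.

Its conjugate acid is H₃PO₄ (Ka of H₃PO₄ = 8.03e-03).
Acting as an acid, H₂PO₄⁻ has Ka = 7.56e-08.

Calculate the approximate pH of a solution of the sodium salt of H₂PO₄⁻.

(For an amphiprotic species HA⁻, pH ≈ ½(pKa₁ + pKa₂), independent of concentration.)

pKa₁ = -log(8.03e-03) = 2.10; pKa₂ = -log(7.56e-08) = 7.12. For an amphiprotic species, pH ≈ ½(pKa₁ + pKa₂) = ½(2.10 + 7.12) = 4.61.

pH = 4.61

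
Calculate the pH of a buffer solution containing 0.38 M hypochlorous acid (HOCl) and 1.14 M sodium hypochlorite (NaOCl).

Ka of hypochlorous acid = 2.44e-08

pKa = -log(2.44e-08) = 7.61. pH = pKa + log([A⁻]/[HA]) = 7.61 + log(1.14/0.38)

pH = 8.09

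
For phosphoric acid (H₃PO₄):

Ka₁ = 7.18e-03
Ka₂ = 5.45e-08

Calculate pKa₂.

pKa₂ = -log(Ka₂) = -log(5.45e-08) = 7.26.

pK_{a2} = 7.26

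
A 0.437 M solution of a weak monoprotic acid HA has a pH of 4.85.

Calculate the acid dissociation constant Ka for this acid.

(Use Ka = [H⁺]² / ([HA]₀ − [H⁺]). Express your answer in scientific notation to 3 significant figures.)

[H⁺] = 10^(−pH) = 10^(−4.85) = 1.413e-05 M. For HA ⇌ H⁺ + A⁻, Ka = [H⁺][A⁻]/[HA] = [H⁺]² / ([HA]₀ − [H⁺]) = (1.413e-05)² / (0.437 − 1.413e-05) = 4.57e-10.

K_a = 4.57e-10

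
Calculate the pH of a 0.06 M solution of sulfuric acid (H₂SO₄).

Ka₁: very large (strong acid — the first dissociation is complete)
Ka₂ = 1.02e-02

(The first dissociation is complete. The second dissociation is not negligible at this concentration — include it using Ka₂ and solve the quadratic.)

First dissociation is complete: [H⁺]₀ = [HSO₄⁻]₀ = C = 0.06 M. Second dissociation HSO₄⁻ ⇌ H⁺ + SO₄²⁻: let x = [SO₄²⁻]. Ka₂ = (C + x)·x / (C − x) = 1.02e-02 → x² + (C + Ka₂)·x − Ka₂·C = 0 → x² + 0.07020·x − 6.120e-04 = 0. x = (−0.07020 + √(0.07020² + 4 × 6.120e-04)) / 2 = 7.8419e-03 M. [H⁺] = C + x = 0.06 + 7.8419e-03 = 6.7842e-02 M. pH = -log(6.7842e-02) = 1.17.

pH = 1.17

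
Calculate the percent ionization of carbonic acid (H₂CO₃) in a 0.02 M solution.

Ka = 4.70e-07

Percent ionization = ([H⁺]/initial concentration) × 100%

Using Ka equilibrium: x² + Ka×x - Ka×C = 0. Solving: [H⁺] = 9.6719e-05. Percent = (9.6719e-05/0.02) × 100

Percent ionization = 0.484%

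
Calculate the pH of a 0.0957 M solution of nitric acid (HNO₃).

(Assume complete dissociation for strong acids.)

[H⁺] = 0.0957 M for strong acid. pH = -log[H⁺] = -log(0.0957)

pH = 1.02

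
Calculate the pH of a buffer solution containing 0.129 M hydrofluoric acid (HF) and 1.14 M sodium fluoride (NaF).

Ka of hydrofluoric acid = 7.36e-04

pKa = -log(7.36e-04) = 3.13. pH = pKa + log([A⁻]/[HA]) = 3.13 + log(1.14/0.129)

pH = 4.08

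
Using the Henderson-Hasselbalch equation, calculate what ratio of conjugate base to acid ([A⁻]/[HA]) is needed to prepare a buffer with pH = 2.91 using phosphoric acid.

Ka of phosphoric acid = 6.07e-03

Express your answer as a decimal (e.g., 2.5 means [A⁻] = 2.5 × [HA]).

pKa = -log(6.07e-03) = 2.2168. pH = pKa + log([A⁻]/[HA]), so log([A⁻]/[HA]) = pH − pKa = 2.91 − 2.2168 = 0.6932. [A⁻]/[HA] = 10^(0.6932) = 4.93

[A⁻]/[HA] = 4.93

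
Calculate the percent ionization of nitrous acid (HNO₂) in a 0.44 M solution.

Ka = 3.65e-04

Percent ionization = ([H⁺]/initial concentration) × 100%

Using Ka equilibrium: x² + Ka×x - Ka×C = 0. Solving: [H⁺] = 1.2492e-02. Percent = (1.2492e-02/0.44) × 100

Percent ionization = 2.84%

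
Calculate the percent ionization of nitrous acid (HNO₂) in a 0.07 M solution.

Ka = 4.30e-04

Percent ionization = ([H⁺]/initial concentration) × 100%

Using Ka equilibrium: x² + Ka×x - Ka×C = 0. Solving: [H⁺] = 5.2756e-03. Percent = (5.2756e-03/0.07) × 100

Percent ionization = 7.54%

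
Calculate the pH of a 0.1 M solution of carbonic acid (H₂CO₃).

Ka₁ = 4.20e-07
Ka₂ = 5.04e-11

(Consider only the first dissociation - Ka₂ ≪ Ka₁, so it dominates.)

First dissociation dominates. From Ka₁ = [H⁺][HA⁻]/[H₂A], x² + Ka₁·x − Ka₁·C = 0 with C = 0.1 M and Ka₁ = 4.20e-07. Solving: [H⁺] = (−Ka₁ + √(Ka₁² + 4·Ka₁·C)) / 2 = 2.0473e-04 M. pH = -log(2.0473e-04) = 3.69.

pH = 3.69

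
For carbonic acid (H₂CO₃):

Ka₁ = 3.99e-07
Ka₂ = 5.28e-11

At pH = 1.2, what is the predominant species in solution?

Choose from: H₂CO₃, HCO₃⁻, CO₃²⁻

pKa₁ = 6.40, pKa₂ = 10.28. For a polyprotic acid the predominant species crosses at each pKa: below pKa_n the protonated form dominates, above it the deprotonated form does. At pH = 1.2, the predominant species is H₂CO₃.

H₂CO₃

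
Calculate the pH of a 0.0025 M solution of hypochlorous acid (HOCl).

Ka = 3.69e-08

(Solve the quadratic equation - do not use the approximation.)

x² + Ka×x - Ka×C = 0. Using quadratic formula: [H⁺] = 9.5863e-06

pH = 5.02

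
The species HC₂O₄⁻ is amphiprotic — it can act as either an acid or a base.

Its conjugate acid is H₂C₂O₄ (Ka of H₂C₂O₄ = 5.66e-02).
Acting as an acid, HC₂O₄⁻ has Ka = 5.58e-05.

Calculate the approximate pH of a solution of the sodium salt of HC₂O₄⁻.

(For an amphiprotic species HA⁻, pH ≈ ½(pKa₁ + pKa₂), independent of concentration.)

pKa₁ = -log(5.66e-02) = 1.25; pKa₂ = -log(5.58e-05) = 4.25. For an amphiprotic species, pH ≈ ½(pKa₁ + pKa₂) = ½(1.25 + 4.25) = 2.75.

pH = 2.75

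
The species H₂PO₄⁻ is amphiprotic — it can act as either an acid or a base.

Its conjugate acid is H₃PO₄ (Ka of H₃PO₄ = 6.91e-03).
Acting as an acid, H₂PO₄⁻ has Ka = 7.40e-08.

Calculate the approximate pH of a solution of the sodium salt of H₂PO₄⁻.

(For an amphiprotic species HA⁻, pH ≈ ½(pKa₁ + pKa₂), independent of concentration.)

pKa₁ = -log(6.91e-03) = 2.16; pKa₂ = -log(7.40e-08) = 7.13. For an amphiprotic species, pH ≈ ½(pKa₁ + pKa₂) = ½(2.16 + 7.13) = 4.65.

pH = 4.65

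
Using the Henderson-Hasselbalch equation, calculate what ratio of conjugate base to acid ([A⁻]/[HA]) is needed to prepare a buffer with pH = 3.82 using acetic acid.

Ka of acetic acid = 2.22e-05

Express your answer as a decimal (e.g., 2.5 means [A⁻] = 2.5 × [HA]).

pKa = -log(2.22e-05) = 4.6536. pH = pKa + log([A⁻]/[HA]), so log([A⁻]/[HA]) = pH − pKa = 3.82 − 4.6536 = -0.8336. [A⁻]/[HA] = 10^(-0.8336) = 0.147

[A⁻]/[HA] = 0.147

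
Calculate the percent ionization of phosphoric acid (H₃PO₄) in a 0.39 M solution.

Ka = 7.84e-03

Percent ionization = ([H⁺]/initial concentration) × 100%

Using Ka equilibrium: x² + Ka×x - Ka×C = 0. Solving: [H⁺] = 5.1514e-02. Percent = (5.1514e-02/0.39) × 100

Percent ionization = 13.2%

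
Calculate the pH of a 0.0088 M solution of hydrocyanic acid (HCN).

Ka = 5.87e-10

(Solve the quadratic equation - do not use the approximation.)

x² + Ka×x - Ka×C = 0. Using quadratic formula: [H⁺] = 2.2725e-06

pH = 5.64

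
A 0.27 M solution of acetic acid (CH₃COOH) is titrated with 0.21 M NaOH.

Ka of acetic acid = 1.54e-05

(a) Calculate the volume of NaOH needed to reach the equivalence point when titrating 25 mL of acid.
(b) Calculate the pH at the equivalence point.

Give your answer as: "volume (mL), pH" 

moles acid = 0.27 × 25/1000 = 0.00675 mol; V_base = moles/0.21 × 1000 = 32.1 mL. At equivalence only the conjugate base is present: [A⁻] = 0.00675/0.057 = 1.1812e-01 M. Kb = Kw/Ka = 6.49e-10; [OH⁻] = √(Kb × [A⁻]) = 8.7581e-06; pOH = 5.06; pH = 14 - pOH = 8.94.

V = 32.1 mL, pH = 8.94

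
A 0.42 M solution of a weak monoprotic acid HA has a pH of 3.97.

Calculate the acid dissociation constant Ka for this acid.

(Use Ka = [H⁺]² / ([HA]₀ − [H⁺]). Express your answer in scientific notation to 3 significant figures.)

[H⁺] = 10^(−pH) = 10^(−3.97) = 1.072e-04 M. For HA ⇌ H⁺ + A⁻, Ka = [H⁺][A⁻]/[HA] = [H⁺]² / ([HA]₀ − [H⁺]) = (1.072e-04)² / (0.42 − 1.072e-04) = 2.73e-08.

K_a = 2.73e-08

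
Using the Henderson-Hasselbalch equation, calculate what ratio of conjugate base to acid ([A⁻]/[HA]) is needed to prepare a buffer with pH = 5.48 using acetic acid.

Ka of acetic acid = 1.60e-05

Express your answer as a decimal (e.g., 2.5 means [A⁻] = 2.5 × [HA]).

pKa = -log(1.60e-05) = 4.7959. pH = pKa + log([A⁻]/[HA]), so log([A⁻]/[HA]) = pH − pKa = 5.48 − 4.7959 = 0.6841. [A⁻]/[HA] = 10^(0.6841) = 4.83

[A⁻]/[HA] = 4.83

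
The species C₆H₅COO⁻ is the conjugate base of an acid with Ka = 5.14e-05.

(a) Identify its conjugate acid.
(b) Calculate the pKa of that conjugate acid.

(a) The conjugate acid is formed by adding one H⁺ to C₆H₅COO⁻, giving C₆H₅COOH. (b) pKa = -log(Ka) = -log(5.14e-05) = 4.29.

Conjugate acid: C₆H₅COOH; pK_a = 4.29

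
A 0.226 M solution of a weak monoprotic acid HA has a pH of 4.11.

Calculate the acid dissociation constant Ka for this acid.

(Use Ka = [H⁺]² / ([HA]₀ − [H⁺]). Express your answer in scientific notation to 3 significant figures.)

[H⁺] = 10^(−pH) = 10^(−4.11) = 7.762e-05 M. For HA ⇌ H⁺ + A⁻, Ka = [H⁺][A⁻]/[HA] = [H⁺]² / ([HA]₀ − [H⁺]) = (7.762e-05)² / (0.226 − 7.762e-05) = 2.67e-08.

K_a = 2.67e-08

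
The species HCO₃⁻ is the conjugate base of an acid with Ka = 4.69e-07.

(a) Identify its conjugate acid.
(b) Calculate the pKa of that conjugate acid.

(a) The conjugate acid is formed by adding one H⁺ to HCO₃⁻, giving H₂CO₃. (b) pKa = -log(Ka) = -log(4.69e-07) = 6.33.

Conjugate acid: H₂CO₃; pK_a = 6.33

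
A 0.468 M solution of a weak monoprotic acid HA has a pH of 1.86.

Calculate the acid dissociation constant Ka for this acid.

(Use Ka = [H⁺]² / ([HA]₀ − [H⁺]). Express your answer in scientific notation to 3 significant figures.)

[H⁺] = 10^(−pH) = 10^(−1.86) = 1.380e-02 M. For HA ⇌ H⁺ + A⁻, Ka = [H⁺][A⁻]/[HA] = [H⁺]² / ([HA]₀ − [H⁺]) = (1.380e-02)² / (0.468 − 1.380e-02) = 4.20e-04.

K_a = 4.20e-04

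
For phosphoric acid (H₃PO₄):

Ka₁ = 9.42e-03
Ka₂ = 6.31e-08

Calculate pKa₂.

pKa₂ = -log(Ka₂) = -log(6.31e-08) = 7.20.

pK_{a2} = 7.20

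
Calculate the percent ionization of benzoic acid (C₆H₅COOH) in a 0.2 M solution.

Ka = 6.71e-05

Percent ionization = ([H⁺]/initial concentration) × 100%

Using Ka equilibrium: x² + Ka×x - Ka×C = 0. Solving: [H⁺] = 3.6299e-03. Percent = (3.6299e-03/0.2) × 100

Percent ionization = 1.81%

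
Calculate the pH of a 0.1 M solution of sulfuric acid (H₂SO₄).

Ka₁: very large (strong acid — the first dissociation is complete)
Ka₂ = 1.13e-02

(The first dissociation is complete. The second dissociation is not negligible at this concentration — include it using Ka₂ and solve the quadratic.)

First dissociation is complete: [H⁺]₀ = [HSO₄⁻]₀ = C = 0.1 M. Second dissociation HSO₄⁻ ⇌ H⁺ + SO₄²⁻: let x = [SO₄²⁻]. Ka₂ = (C + x)·x / (C − x) = 1.13e-02 → x² + (C + Ka₂)·x − Ka₂·C = 0 → x² + 0.11130·x − 1.130e-03 = 0. x = (−0.11130 + √(0.11130² + 4 × 1.130e-03)) / 2 = 9.3648e-03 M. [H⁺] = C + x = 0.1 + 9.3648e-03 = 1.0936e-01 M. pH = -log(1.0936e-01) = 0.96.

pH = 0.96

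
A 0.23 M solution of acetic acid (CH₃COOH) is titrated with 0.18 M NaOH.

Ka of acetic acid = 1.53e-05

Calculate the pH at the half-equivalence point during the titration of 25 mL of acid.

At half-equivalence [HA] = [A⁻], so Henderson-Hasselbalch gives pH = pKa = -log(1.53e-05) = 4.82.

pH = pKa = 4.82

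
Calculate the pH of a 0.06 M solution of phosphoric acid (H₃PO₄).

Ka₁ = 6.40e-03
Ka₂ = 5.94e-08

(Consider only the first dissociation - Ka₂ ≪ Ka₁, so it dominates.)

First dissociation dominates. From Ka₁ = [H⁺][HA⁻]/[H₂A], x² + Ka₁·x − Ka₁·C = 0 with C = 0.06 M and Ka₁ = 6.40e-03. Solving: [H⁺] = (−Ka₁ + √(Ka₁² + 4·Ka₁·C)) / 2 = 1.6655e-02 M. pH = -log(1.6655e-02) = 1.78.

pH = 1.78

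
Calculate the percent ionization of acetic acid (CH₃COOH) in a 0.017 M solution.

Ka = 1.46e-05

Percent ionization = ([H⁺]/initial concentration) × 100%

Using Ka equilibrium: x² + Ka×x - Ka×C = 0. Solving: [H⁺] = 4.9095e-04. Percent = (4.9095e-04/0.017) × 100

Percent ionization = 2.89%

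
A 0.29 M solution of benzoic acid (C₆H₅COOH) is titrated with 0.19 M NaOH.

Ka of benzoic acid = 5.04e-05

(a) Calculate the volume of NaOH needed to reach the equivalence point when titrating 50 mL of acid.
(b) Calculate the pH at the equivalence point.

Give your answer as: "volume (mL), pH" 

moles acid = 0.29 × 50/1000 = 0.0145 mol; V_base = moles/0.19 × 1000 = 76.3 mL. At equivalence only the conjugate base is present: [A⁻] = 0.0145/0.126 = 1.1479e-01 M. Kb = Kw/Ka = 1.98e-10; [OH⁻] = √(Kb × [A⁻]) = 4.7724e-06; pOH = 5.32; pH = 14 - pOH = 8.68.

V = 76.3 mL, pH = 8.68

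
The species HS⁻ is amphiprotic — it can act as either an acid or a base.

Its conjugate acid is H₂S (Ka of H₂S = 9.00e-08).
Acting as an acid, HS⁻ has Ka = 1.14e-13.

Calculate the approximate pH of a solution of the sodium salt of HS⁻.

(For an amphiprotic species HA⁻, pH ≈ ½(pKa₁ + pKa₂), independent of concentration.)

pKa₁ = -log(9.00e-08) = 7.05; pKa₂ = -log(1.14e-13) = 12.94. For an amphiprotic species, pH ≈ ½(pKa₁ + pKa₂) = ½(7.05 + 12.94) = 9.99.

pH = 9.99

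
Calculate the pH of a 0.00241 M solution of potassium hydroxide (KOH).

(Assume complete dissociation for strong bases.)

[OH⁻] = 0.00241 M for strong base. pOH = -log[OH⁻] = 2.62, pH = 14 - pOH

pH = 11.38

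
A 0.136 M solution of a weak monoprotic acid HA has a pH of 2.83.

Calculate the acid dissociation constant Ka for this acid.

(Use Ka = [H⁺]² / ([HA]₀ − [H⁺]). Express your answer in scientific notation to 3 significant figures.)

[H⁺] = 10^(−pH) = 10^(−2.83) = 1.479e-03 M. For HA ⇌ H⁺ + A⁻, Ka = [H⁺][A⁻]/[HA] = [H⁺]² / ([HA]₀ − [H⁺]) = (1.479e-03)² / (0.136 − 1.479e-03) = 1.63e-05.

K_a = 1.63e-05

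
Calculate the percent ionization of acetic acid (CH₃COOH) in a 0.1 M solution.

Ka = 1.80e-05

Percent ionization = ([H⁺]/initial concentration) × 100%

Using Ka equilibrium: x² + Ka×x - Ka×C = 0. Solving: [H⁺] = 1.3327e-03. Percent = (1.3327e-03/0.1) × 100

Percent ionization = 1.33%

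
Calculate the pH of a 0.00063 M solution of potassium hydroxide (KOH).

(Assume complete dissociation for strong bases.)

[OH⁻] = 0.00063 M for strong base. pOH = -log[OH⁻] = 3.20, pH = 14 - pOH

pH = 10.80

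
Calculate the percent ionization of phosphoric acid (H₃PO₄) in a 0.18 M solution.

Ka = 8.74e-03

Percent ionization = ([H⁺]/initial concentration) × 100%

Using Ka equilibrium: x² + Ka×x - Ka×C = 0. Solving: [H⁺] = 3.5534e-02. Percent = (3.5534e-02/0.18) × 100

Percent ionization = 19.7%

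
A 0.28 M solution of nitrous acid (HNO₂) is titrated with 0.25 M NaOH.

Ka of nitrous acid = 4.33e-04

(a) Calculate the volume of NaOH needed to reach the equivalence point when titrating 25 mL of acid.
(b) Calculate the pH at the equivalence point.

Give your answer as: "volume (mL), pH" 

moles acid = 0.28 × 25/1000 = 0.007 mol; V_base = moles/0.25 × 1000 = 28.0 mL. At equivalence only the conjugate base is present: [A⁻] = 0.007/0.053 = 1.3208e-01 M. Kb = Kw/Ka = 2.31e-11; [OH⁻] = √(Kb × [A⁻]) = 1.7465e-06; pOH = 5.76; pH = 14 - pOH = 8.24.

V = 28.0 mL, pH = 8.24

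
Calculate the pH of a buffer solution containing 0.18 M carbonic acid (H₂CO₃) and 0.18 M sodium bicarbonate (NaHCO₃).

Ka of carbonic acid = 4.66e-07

pKa = -log(4.66e-07) = 6.33. pH = pKa + log([A⁻]/[HA]) = 6.33 + log(0.18/0.18)

pH = 6.33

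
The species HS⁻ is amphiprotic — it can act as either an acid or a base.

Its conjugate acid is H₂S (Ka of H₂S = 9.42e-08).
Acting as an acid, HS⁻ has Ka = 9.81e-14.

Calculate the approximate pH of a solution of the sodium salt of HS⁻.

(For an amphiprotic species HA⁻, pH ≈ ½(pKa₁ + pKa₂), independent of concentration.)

pKa₁ = -log(9.42e-08) = 7.03; pKa₂ = -log(9.81e-14) = 13.01. For an amphiprotic species, pH ≈ ½(pKa₁ + pKa₂) = ½(7.03 + 13.01) = 10.02.

pH = 10.02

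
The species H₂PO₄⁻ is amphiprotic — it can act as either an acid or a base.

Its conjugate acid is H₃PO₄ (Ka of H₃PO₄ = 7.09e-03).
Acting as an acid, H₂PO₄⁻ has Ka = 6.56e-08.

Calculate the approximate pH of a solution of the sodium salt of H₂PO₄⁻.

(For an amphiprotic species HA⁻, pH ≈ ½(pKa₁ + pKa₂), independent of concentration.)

pKa₁ = -log(7.09e-03) = 2.15; pKa₂ = -log(6.56e-08) = 7.18. For an amphiprotic species, pH ≈ ½(pKa₁ + pKa₂) = ½(2.15 + 7.18) = 4.67.

pH = 4.67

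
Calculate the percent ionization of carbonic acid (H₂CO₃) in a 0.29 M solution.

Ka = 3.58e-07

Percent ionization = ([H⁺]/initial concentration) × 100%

Using Ka equilibrium: x² + Ka×x - Ka×C = 0. Solving: [H⁺] = 3.2203e-04. Percent = (3.2203e-04/0.29) × 100

Percent ionization = 0.111%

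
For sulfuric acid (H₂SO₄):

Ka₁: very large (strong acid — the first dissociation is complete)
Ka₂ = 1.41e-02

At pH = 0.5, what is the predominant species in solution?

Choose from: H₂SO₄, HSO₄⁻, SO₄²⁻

The first dissociation is complete, so H₂SO₄ itself is never the predominant species in water; pKa₂ = -log(1.41e-02) = 1.85. For a polyprotic acid the predominant species crosses at each pKa: below pKa_n the protonated form dominates, above it the deprotonated form does. At pH = 0.5, the predominant species is HSO₄⁻.

HSO₄⁻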